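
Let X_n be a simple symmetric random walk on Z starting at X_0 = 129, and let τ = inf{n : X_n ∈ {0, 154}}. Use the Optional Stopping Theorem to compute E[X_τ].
E[X_τ] = 129

X_n is a martingale and τ is a bounded-mean stopping time (indeed τ is finite a.s. with bounded expectation since the walk is in a bounded region). By the OST, E[X_τ] = E[X_0] = 129. Equivalently: E[X_τ] = 154 · P(hit 154 first) + 0 · P(hit 0 first) = 154 · (129/154) = 129.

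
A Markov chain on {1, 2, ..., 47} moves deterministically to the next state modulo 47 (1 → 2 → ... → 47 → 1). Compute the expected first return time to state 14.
E[T_14 | X_0 = 14] = 47

The chain cycles deterministically, so starting at state 14 it returns in exactly 47 steps. Equivalently, the stationary distribution is uniform π_j = 1/47 for every state j, so by Kac's formula E[T_14] = 1/π_14 = 47.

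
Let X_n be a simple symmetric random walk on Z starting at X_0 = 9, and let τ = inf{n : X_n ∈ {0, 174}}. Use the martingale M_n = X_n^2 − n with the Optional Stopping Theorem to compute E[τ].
E[τ] = 1485

M_n = X_n^2 − n is a martingale (since E[X_{n+1}^2 | F_n] = X_n^2 + 1). By OST (τ has finite mean in a bounded region), E[M_τ] = E[M_0] = X_0^2 − 0 = 9^2 = 81. Also E[M_τ] = E[X_τ^2] − E[τ]. The walk exits at 0 or 174, with P(hit 174 first) = 9/174, so E[X_τ^2] = 174^2 · 9/174 + 0 = 1566. Thus E[τ] = E[X_τ^2] − E[M_τ] = 1566 − 81 = 1485 = 9(174 − 9) = 1485.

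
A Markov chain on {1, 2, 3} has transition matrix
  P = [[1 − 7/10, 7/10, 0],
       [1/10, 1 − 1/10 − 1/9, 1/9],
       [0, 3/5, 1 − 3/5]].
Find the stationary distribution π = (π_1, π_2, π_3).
π = (27/251, 189/251, 35/251)

This is a birth-death chain on three states, which satisfies detailed balance: π_1 · P_{12} = π_2 · P_{21} and π_2 · P_{23} = π_3 · P_{32}.
From π_1 · 7/10 = π_2 · 1/10: π_2/π_1 = (7/10)/(1/10) = 7.
From π_2 · 1/9 = π_3 · 3/5: π_3/π_2 = (1/9)/(3/5) = 5/27.
Take π_1 proportional to 1; then unnormalized π = (1, 7, 35/27). Normalize by dividing by the sum 251/27:
  π = (27/251, 189/251, 35/251).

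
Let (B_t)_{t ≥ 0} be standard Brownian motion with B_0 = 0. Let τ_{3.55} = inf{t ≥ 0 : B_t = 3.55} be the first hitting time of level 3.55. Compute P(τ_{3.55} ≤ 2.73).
P(τ_{3.55} ≤ 2.73) = 2(1 − Φ(3.55/√2.73)) = 2(1 − Φ(2.1486)) ≈ 0.0317

By the reflection principle for standard BM, P(τ_b ≤ t) = 2 · P(B_t ≥ b). Since B_t ~ N(0, t), P(B_t ≥ 3.55) = 1 − Φ(3.55/√t) = 1 − Φ(3.55/√2.73) = 1 − Φ(2.1486) ≈ 0.01583. Doubling: P(τ_{3.55} ≤ 2.73) ≈ 2 · 0.01583 = 0.03166 ≈ 0.0317.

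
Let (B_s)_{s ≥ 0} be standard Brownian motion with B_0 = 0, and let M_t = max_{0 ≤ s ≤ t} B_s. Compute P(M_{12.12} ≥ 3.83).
P(M_{12.12} ≥ 3.83) = 2·P(B_{12.12} ≥ 3.83) = 2(1 − Φ(3.83/√12.12)) ≈ 0.2713

By the reflection principle for Brownian motion, P(M_t ≥ a) = 2 · P(B_t ≥ a) for a ≥ 0. Since B_t ~ N(0, t), P(B_t ≥ 3.83) = 1 − Φ(3.83/√t) = 1 − Φ(3.83/√12.12) = 1 − Φ(1.1001). So
  P(M_{12.12} ≥ 3.83) = 2(1 − Φ(1.1001)) ≈ 0.2713.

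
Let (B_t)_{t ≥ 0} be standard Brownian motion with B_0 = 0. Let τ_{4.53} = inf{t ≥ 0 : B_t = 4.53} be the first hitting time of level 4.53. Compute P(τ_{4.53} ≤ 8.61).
P(τ_{4.53} ≤ 8.61) = 2(1 − Φ(4.53/√8.61)) = 2(1 − Φ(1.5438)) ≈ 0.1226

By the reflection principle for standard BM, P(τ_b ≤ t) = 2 · P(B_t ≥ b). Since B_t ~ N(0, t), P(B_t ≥ 4.53) = 1 − Φ(4.53/√t) = 1 − Φ(4.53/√8.61) = 1 − Φ(1.5438) ≈ 0.06132. Doubling: P(τ_{4.53} ≤ 8.61) ≈ 2 · 0.06132 = 0.12264 ≈ 0.1226.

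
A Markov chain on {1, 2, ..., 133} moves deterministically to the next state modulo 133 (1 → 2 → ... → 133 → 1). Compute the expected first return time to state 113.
E[T_113 | X_0 = 113] = 133

The chain cycles deterministically, so starting at state 113 it returns in exactly 133 steps. Equivalently, the stationary distribution is uniform π_j = 1/133 for every state j, so by Kac's formula E[T_113] = 1/π_113 = 133.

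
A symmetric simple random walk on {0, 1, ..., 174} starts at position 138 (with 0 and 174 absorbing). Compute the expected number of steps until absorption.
E[τ | X_0 = 138] = 4968

Let v_k = E[τ | X_0 = k]. Boundary: v_0 = v_174 = 0. Recurrence: v_k = 1 + (v_{k-1} + v_{k+1})/2 for 1 ≤ k ≤ 173. The particular solution to v_k − (v_{k-1} + v_{k+1})/2 = 1 is v_k = −k^2. Adding homogeneous solution A + B k and matching boundaries gives v_k = k (174 − k). Substituting k = 138: v_138 = 138 · 36 = 4968.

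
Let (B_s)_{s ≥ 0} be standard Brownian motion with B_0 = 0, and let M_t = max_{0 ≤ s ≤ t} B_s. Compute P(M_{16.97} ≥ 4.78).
P(M_{16.97} ≥ 4.78) = 2·P(B_{16.97} ≥ 4.78) = 2(1 − Φ(4.78/√16.97)) ≈ 0.2459

By the reflection principle for Brownian motion, P(M_t ≥ a) = 2 · P(B_t ≥ a) for a ≥ 0. Since B_t ~ N(0, t), P(B_t ≥ 4.78) = 1 − Φ(4.78/√t) = 1 − Φ(4.78/√16.97) = 1 − Φ(1.1603). So
  P(M_{16.97} ≥ 4.78) = 2(1 − Φ(1.1603)) ≈ 0.2459.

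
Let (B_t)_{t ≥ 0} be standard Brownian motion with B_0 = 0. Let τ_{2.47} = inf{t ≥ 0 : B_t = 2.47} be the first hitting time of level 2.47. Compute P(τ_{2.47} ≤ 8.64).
P(τ_{2.47} ≤ 8.64) = 2(1 − Φ(2.47/√8.64)) = 2(1 − Φ(0.8403)) ≈ 0.4007

By the reflection principle for standard BM, P(τ_b ≤ t) = 2 · P(B_t ≥ b). Since B_t ~ N(0, t), P(B_t ≥ 2.47) = 1 − Φ(2.47/√t) = 1 − Φ(2.47/√8.64) = 1 − Φ(0.8403) ≈ 0.20037. Doubling: P(τ_{2.47} ≤ 8.64) ≈ 2 · 0.20037 = 0.40074 ≈ 0.4007.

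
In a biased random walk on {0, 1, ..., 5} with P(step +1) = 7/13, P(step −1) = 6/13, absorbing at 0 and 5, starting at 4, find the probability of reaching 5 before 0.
P(hit 5 before 0) = (1 − (6/7)^4) / (1 − (6/7)^5) = 7735/9031

Let u_k denote P(reach 5 before 0 | start at k). Boundary: u_0 = 0, u_5 = 1. Recurrence: u_k = 7/13·u_{k+1} + 6/13·u_{k-1} for 1 ≤ k ≤ 4. Try u_k = A + B·r^k with r = q/p = (6/13)/(7/13) = 6/7. Substitution satisfies the recurrence; boundary conditions give:
  u_k = (1 − r^k) / (1 − r^N) = (1 − (6/7)^4) / (1 − (6/7)^5) = 7735/9031.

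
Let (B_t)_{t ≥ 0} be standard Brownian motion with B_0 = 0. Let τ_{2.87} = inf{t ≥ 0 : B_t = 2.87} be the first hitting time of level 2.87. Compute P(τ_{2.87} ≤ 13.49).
P(τ_{2.87} ≤ 13.49) = 2(1 − Φ(2.87/√13.49)) = 2(1 − Φ(0.7814)) ≈ 0.4346

By the reflection principle for standard BM, P(τ_b ≤ t) = 2 · P(B_t ≥ b). Since B_t ~ N(0, t), P(B_t ≥ 2.87) = 1 − Φ(2.87/√t) = 1 − Φ(2.87/√13.49) = 1 − Φ(0.7814) ≈ 0.21728. Doubling: P(τ_{2.87} ≤ 13.49) ≈ 2 · 0.21728 = 0.43456 ≈ 0.4346.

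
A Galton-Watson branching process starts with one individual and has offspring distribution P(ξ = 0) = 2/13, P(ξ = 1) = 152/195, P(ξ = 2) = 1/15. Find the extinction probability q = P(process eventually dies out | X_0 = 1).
q = 1

Mean offspring μ = 0·2/13 + 1·152/195 + 2·1/15 = 178/195 ≤ 1. For μ ≤ 1 with offspring not concentrated at 1, the Galton-Watson process goes extinct almost surely, so q = 1.
(Algebraic check: The pgf is f(s) = 2/13 + 152/195·s + 1/15·s². The extinction probability q is the smallest fixed point of f in [0, 1]. Setting s = f(s):
  1/15·s² + (152/195 − 1)·s + 2/13 = 0
  1/15·s² − (2/13 + 1/15)·s + 2/13 = 0
which factors as (s − 1)·(1/15·s − 2/13) = 0, giving roots s = 1 and s = (2/13)/(1/15) = 30/13. Since 30/13 ≥ 1, the smallest root in [0, 1] is s = 1.)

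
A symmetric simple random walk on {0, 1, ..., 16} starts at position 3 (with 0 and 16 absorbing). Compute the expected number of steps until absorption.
E[τ | X_0 = 3] = 39

Let v_k = E[τ | X_0 = k]. Boundary: v_0 = v_16 = 0. Recurrence: v_k = 1 + (v_{k-1} + v_{k+1})/2 for 1 ≤ k ≤ 15. The particular solution to v_k − (v_{k-1} + v_{k+1})/2 = 1 is v_k = −k^2. Adding homogeneous solution A + B k and matching boundaries gives v_k = k (16 − k). Substituting k = 3: v_3 = 3 · 13 = 39.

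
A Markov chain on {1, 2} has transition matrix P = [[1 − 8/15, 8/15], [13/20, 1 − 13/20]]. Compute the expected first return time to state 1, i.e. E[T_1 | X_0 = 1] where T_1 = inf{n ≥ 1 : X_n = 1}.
E[T_1 | X_0 = 1] = 1/π_1 = 71/39

For an irreducible recurrent Markov chain with stationary distribution π, E[T_i | X_0 = i] = 1/π_i (Kac's formula). Here π_1 = (13/20)/(8/15 + 13/20) = (13/20)/(71/60) = 39/71, so E[T_1 | X_0 = 1] = 1/π_1 = (8/15 + 13/20)/(13/20) = (71/60)/(13/20) = 71/39.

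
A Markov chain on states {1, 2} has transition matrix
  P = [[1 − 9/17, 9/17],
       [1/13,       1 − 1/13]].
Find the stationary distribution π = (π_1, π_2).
π_1 = 17/134, π_2 = 117/134

Solve πP = π with π_1 + π_2 = 1. From πP = π: π_1 · (1 − 9/17) + π_2 · 1/13 = π_1 ⇒ π_2 · 1/13 = π_1 · 9/17 ⇒ π_2/π_1 = (9/17)/(1/13) = 117/17. Together with π_1 + π_2 = 1:
  π_1 = (1/13)/(9/17 + 1/13) = (1/13)/(134/221) = 17/134,
  π_2 = (9/17)/(9/17 + 1/13) = (9/17)/(134/221) = 117/134.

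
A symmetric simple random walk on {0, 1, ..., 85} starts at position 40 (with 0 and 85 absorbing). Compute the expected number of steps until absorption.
E[τ | X_0 = 40] = 1800

Let v_k = E[τ | X_0 = k]. Boundary: v_0 = v_85 = 0. Recurrence: v_k = 1 + (v_{k-1} + v_{k+1})/2 for 1 ≤ k ≤ 84. The particular solution to v_k − (v_{k-1} + v_{k+1})/2 = 1 is v_k = −k^2. Adding homogeneous solution A + B k and matching boundaries gives v_k = k (85 − k). Substituting k = 40: v_40 = 40 · 45 = 1800.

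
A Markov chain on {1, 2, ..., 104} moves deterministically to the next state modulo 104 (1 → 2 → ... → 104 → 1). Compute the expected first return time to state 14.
E[T_14 | X_0 = 14] = 104

The chain cycles deterministically, so starting at state 14 it returns in exactly 104 steps. Equivalently, the stationary distribution is uniform π_j = 1/104 for every state j, so by Kac's formula E[T_14] = 1/π_14 = 104.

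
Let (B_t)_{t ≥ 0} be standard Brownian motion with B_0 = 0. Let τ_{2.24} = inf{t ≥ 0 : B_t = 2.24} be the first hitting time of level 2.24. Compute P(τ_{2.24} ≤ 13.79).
P(τ_{2.24} ≤ 13.79) = 2(1 − Φ(2.24/√13.79)) = 2(1 − Φ(0.6032)) ≈ 0.5464

By the reflection principle for standard BM, P(τ_b ≤ t) = 2 · P(B_t ≥ b). Since B_t ~ N(0, t), P(B_t ≥ 2.24) = 1 − Φ(2.24/√t) = 1 − Φ(2.24/√13.79) = 1 − Φ(0.6032) ≈ 0.27319. Doubling: P(τ_{2.24} ≤ 13.79) ≈ 2 · 0.27319 = 0.54638 ≈ 0.5464.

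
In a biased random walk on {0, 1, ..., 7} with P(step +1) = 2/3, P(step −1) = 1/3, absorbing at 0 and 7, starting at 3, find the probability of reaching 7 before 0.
P(hit 7 before 0) = (1 − (1/2)^3) / (1 − (1/2)^7) = 112/127

Let u_k denote P(reach 7 before 0 | start at k). Boundary: u_0 = 0, u_7 = 1. Recurrence: u_k = 2/3·u_{k+1} + 1/3·u_{k-1} for 1 ≤ k ≤ 6. Try u_k = A + B·r^k with r = q/p = (1/3)/(2/3) = 1/2. Substitution satisfies the recurrence; boundary conditions give:
  u_k = (1 − r^k) / (1 − r^N) = (1 − (1/2)^3) / (1 − (1/2)^7) = 112/127.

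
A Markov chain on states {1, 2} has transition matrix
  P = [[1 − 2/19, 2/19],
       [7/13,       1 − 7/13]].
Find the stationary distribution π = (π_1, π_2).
π_1 = 133/159, π_2 = 26/159

Solve πP = π with π_1 + π_2 = 1. From πP = π: π_1 · (1 − 2/19) + π_2 · 7/13 = π_1 ⇒ π_2 · 7/13 = π_1 · 2/19 ⇒ π_2/π_1 = (2/19)/(7/13) = 26/133. Together with π_1 + π_2 = 1:
  π_1 = (7/13)/(2/19 + 7/13) = (7/13)/(159/247) = 133/159,
  π_2 = (2/19)/(2/19 + 7/13) = (2/19)/(159/247) = 26/159.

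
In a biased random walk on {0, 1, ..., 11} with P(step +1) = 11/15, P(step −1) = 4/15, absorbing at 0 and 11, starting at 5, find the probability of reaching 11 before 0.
P(hit 11 before 0) = (1 − (4/11)^5) / (1 − (4/11)^11) = 40499656021/40758210901

Let u_k denote P(reach 11 before 0 | start at k). Boundary: u_0 = 0, u_11 = 1. Recurrence: u_k = 11/15·u_{k+1} + 4/15·u_{k-1} for 1 ≤ k ≤ 10. Try u_k = A + B·r^k with r = q/p = (4/15)/(11/15) = 4/11. Substitution satisfies the recurrence; boundary conditions give:
  u_k = (1 − r^k) / (1 − r^N) = (1 − (4/11)^5) / (1 − (4/11)^11) = 40499656021/40758210901.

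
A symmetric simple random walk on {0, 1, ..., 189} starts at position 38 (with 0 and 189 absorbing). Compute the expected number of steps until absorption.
E[τ | X_0 = 38] = 5738

Let v_k = E[τ | X_0 = k]. Boundary: v_0 = v_189 = 0. Recurrence: v_k = 1 + (v_{k-1} + v_{k+1})/2 for 1 ≤ k ≤ 188. The particular solution to v_k − (v_{k-1} + v_{k+1})/2 = 1 is v_k = −k^2. Adding homogeneous solution A + B k and matching boundaries gives v_k = k (189 − k). Substituting k = 38: v_38 = 38 · 151 = 5738.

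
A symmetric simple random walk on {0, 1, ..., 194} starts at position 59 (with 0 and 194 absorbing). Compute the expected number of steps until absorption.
E[τ | X_0 = 59] = 7965

Let v_k = E[τ | X_0 = k]. Boundary: v_0 = v_194 = 0. Recurrence: v_k = 1 + (v_{k-1} + v_{k+1})/2 for 1 ≤ k ≤ 193. The particular solution to v_k − (v_{k-1} + v_{k+1})/2 = 1 is v_k = −k^2. Adding homogeneous solution A + B k and matching boundaries gives v_k = k (194 − k). Substituting k = 59: v_59 = 59 · 135 = 7965.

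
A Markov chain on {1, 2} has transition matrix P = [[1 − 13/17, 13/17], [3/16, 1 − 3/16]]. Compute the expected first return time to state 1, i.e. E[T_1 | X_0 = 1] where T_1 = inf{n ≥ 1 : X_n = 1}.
E[T_1 | X_0 = 1] = 1/π_1 = 259/51

For an irreducible recurrent Markov chain with stationary distribution π, E[T_i | X_0 = i] = 1/π_i (Kac's formula). Here π_1 = (3/16)/(13/17 + 3/16) = (3/16)/(259/272) = 51/259, so E[T_1 | X_0 = 1] = 1/π_1 = (13/17 + 3/16)/(3/16) = (259/272)/(3/16) = 259/51.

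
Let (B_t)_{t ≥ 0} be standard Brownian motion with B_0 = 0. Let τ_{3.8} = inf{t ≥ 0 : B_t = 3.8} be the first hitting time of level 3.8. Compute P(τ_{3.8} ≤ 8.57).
P(τ_{3.8} ≤ 8.57) = 2(1 − Φ(3.8/√8.57)) = 2(1 − Φ(1.2981)) ≈ 0.1943

By the reflection principle for standard BM, P(τ_b ≤ t) = 2 · P(B_t ≥ b). Since B_t ~ N(0, t), P(B_t ≥ 3.8) = 1 − Φ(3.8/√t) = 1 − Φ(3.8/√8.57) = 1 − Φ(1.2981) ≈ 0.09713. Doubling: P(τ_{3.8} ≤ 8.57) ≈ 2 · 0.09713 = 0.19426 ≈ 0.1943.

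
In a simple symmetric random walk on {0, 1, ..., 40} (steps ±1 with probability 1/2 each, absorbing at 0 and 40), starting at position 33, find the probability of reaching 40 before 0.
P(hit 40 before 0) = 33/40

Let u_k = P(hit 40 before 0 | start at k). Then u_0 = 0, u_40 = 1, and u_k = u_{k-1}/2 + u_{k+1}/2 for 1 ≤ k ≤ 39. This harmonic recurrence is solved by u_k = k/40, giving u_33 = 33/40.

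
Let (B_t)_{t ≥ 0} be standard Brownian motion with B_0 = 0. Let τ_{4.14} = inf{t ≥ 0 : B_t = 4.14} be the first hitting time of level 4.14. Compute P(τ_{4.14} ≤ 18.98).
P(τ_{4.14} ≤ 18.98) = 2(1 − Φ(4.14/√18.98)) = 2(1 − Φ(0.9503)) ≈ 0.3420

By the reflection principle for standard BM, P(τ_b ≤ t) = 2 · P(B_t ≥ b). Since B_t ~ N(0, t), P(B_t ≥ 4.14) = 1 − Φ(4.14/√t) = 1 − Φ(4.14/√18.98) = 1 − Φ(0.9503) ≈ 0.17098. Doubling: P(τ_{4.14} ≤ 18.98) ≈ 2 · 0.17098 = 0.34196 ≈ 0.3420.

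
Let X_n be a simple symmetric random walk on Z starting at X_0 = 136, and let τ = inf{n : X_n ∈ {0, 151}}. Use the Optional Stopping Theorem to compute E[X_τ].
E[X_τ] = 136

X_n is a martingale and τ is a bounded-mean stopping time (indeed τ is finite a.s. with bounded expectation since the walk is in a bounded region). By the OST, E[X_τ] = E[X_0] = 136. Equivalently: E[X_τ] = 151 · P(hit 151 first) + 0 · P(hit 0 first) = 151 · (136/151) = 136.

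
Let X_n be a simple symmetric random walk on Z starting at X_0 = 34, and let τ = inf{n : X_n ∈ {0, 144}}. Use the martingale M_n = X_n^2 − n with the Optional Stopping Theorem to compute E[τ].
E[τ] = 3740

M_n = X_n^2 − n is a martingale (since E[X_{n+1}^2 | F_n] = X_n^2 + 1). By OST (τ has finite mean in a bounded region), E[M_τ] = E[M_0] = X_0^2 − 0 = 34^2 = 1156. Also E[M_τ] = E[X_τ^2] − E[τ]. The walk exits at 0 or 144, with P(hit 144 first) = 34/144, so E[X_τ^2] = 144^2 · 34/144 + 0 = 4896. Thus E[τ] = E[X_τ^2] − E[M_τ] = 4896 − 1156 = 3740 = 34(144 − 34) = 3740.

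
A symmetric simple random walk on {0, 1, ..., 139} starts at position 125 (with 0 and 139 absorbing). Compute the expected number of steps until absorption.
E[τ | X_0 = 125] = 1750

Let v_k = E[τ | X_0 = k]. Boundary: v_0 = v_139 = 0. Recurrence: v_k = 1 + (v_{k-1} + v_{k+1})/2 for 1 ≤ k ≤ 138. The particular solution to v_k − (v_{k-1} + v_{k+1})/2 = 1 is v_k = −k^2. Adding homogeneous solution A + B k and matching boundaries gives v_k = k (139 − k). Substituting k = 125: v_125 = 125 · 14 = 1750.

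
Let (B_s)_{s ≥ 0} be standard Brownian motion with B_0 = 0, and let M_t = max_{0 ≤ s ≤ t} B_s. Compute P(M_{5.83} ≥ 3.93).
P(M_{5.83} ≥ 3.93) = 2·P(B_{5.83} ≥ 3.93) = 2(1 − Φ(3.93/√5.83)) ≈ 0.1036

By the reflection principle for Brownian motion, P(M_t ≥ a) = 2 · P(B_t ≥ a) for a ≥ 0. Since B_t ~ N(0, t), P(B_t ≥ 3.93) = 1 − Φ(3.93/√t) = 1 − Φ(3.93/√5.83) = 1 − Φ(1.6276). So
  P(M_{5.83} ≥ 3.93) = 2(1 − Φ(1.6276)) ≈ 0.1036.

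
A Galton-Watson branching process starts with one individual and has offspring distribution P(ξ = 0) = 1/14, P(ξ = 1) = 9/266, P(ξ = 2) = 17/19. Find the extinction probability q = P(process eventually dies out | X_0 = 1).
q = 19/238

The pgf is f(s) = 1/14 + 9/266·s + 17/19·s². The extinction probability q is the smallest fixed point of f in [0, 1]. Setting s = f(s):
  17/19·s² + (9/266 − 1)·s + 1/14 = 0
  17/19·s² − (1/14 + 17/19)·s + 1/14 = 0
which factors as (s − 1)·(17/19·s − 1/14) = 0, giving roots s = 1 and s = (1/14)/(17/19) = 19/238.
Mean offspring μ = 9/266 + 2·17/19 = 485/266 > 1 (supercritical), so q < 1. The extinction probability is the smaller root: q = (1/14)/(17/19) = 19/238.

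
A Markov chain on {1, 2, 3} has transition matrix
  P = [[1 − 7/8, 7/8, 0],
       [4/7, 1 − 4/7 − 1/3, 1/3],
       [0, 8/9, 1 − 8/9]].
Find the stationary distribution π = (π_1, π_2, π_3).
π = (256/795, 392/795, 49/265)

This is a birth-death chain on three states, which satisfies detailed balance: π_1 · P_{12} = π_2 · P_{21} and π_2 · P_{23} = π_3 · P_{32}.
From π_1 · 7/8 = π_2 · 4/7: π_2/π_1 = (7/8)/(4/7) = 49/32.
From π_2 · 1/3 = π_3 · 8/9: π_3/π_2 = (1/3)/(8/9) = 3/8.
Take π_1 proportional to 1; then unnormalized π = (1, 49/32, 147/256). Normalize by dividing by the sum 795/256:
  π = (256/795, 392/795, 49/265).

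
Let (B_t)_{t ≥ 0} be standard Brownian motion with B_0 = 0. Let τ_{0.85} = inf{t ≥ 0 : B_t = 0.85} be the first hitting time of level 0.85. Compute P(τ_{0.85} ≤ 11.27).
P(τ_{0.85} ≤ 11.27) = 2(1 − Φ(0.85/√11.27)) = 2(1 − Φ(0.2532)) ≈ 0.8001

By the reflection principle for standard BM, P(τ_b ≤ t) = 2 · P(B_t ≥ b). Since B_t ~ N(0, t), P(B_t ≥ 0.85) = 1 − Φ(0.85/√t) = 1 − Φ(0.85/√11.27) = 1 − Φ(0.2532) ≈ 0.40006. Doubling: P(τ_{0.85} ≤ 11.27) ≈ 2 · 0.40006 = 0.80012 ≈ 0.8001.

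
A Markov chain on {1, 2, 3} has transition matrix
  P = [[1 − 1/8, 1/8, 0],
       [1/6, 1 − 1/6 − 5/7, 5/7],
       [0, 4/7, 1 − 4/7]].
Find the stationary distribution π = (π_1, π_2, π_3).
π = (16/43, 12/43, 15/43)

This is a birth-death chain on three states, which satisfies detailed balance: π_1 · P_{12} = π_2 · P_{21} and π_2 · P_{23} = π_3 · P_{32}.
From π_1 · 1/8 = π_2 · 1/6: π_2/π_1 = (1/8)/(1/6) = 3/4.
From π_2 · 5/7 = π_3 · 4/7: π_3/π_2 = (5/7)/(4/7) = 5/4.
Take π_1 proportional to 1; then unnormalized π = (1, 3/4, 15/16). Normalize by dividing by the sum 43/16:
  π = (16/43, 12/43, 15/43).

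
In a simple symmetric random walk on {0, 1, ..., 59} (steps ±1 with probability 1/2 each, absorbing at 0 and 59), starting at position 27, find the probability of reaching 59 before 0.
P(hit 59 before 0) = 27/59

Let u_k = P(hit 59 before 0 | start at k). Then u_0 = 0, u_59 = 1, and u_k = u_{k-1}/2 + u_{k+1}/2 for 1 ≤ k ≤ 58. This harmonic recurrence is solved by u_k = k/59, giving u_27 = 27/59.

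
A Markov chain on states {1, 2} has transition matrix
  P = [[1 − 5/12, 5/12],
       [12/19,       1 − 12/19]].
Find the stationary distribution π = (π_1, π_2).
π_1 = 144/239, π_2 = 95/239

Solve πP = π with π_1 + π_2 = 1. From πP = π: π_1 · (1 − 5/12) + π_2 · 12/19 = π_1 ⇒ π_2 · 12/19 = π_1 · 5/12 ⇒ π_2/π_1 = (5/12)/(12/19) = 95/144. Together with π_1 + π_2 = 1:
  π_1 = (12/19)/(5/12 + 12/19) = (12/19)/(239/228) = 144/239,
  π_2 = (5/12)/(5/12 + 12/19) = (5/12)/(239/228) = 95/239.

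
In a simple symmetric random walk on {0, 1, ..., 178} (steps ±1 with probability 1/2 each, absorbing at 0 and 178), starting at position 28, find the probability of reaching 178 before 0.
P(hit 178 before 0) = 28/178 = 14/89

Let u_k = P(hit 178 before 0 | start at k). Then u_0 = 0, u_178 = 1, and u_k = u_{k-1}/2 + u_{k+1}/2 for 1 ≤ k ≤ 177. This harmonic recurrence is solved by u_k = k/178, giving u_28 = 28/178 = 14/89.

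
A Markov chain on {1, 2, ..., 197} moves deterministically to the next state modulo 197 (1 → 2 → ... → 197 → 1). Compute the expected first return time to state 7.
E[T_7 | X_0 = 7] = 197

The chain cycles deterministically, so starting at state 7 it returns in exactly 197 steps. Equivalently, the stationary distribution is uniform π_j = 1/197 for every state j, so by Kac's formula E[T_7] = 1/π_7 = 197.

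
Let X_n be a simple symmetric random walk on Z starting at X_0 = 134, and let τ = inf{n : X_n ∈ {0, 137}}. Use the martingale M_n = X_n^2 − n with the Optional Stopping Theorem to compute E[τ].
E[τ] = 402

M_n = X_n^2 − n is a martingale (since E[X_{n+1}^2 | F_n] = X_n^2 + 1). By OST (τ has finite mean in a bounded region), E[M_τ] = E[M_0] = X_0^2 − 0 = 134^2 = 17956. Also E[M_τ] = E[X_τ^2] − E[τ]. The walk exits at 0 or 137, with P(hit 137 first) = 134/137, so E[X_τ^2] = 137^2 · 134/137 + 0 = 18358. Thus E[τ] = E[X_τ^2] − E[M_τ] = 18358 − 17956 = 402 = 134(137 − 134) = 402.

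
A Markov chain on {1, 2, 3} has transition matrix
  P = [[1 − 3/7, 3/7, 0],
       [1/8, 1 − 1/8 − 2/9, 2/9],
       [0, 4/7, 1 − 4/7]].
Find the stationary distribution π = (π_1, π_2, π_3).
π = (21/121, 72/121, 28/121)

This is a birth-death chain on three states, which satisfies detailed balance: π_1 · P_{12} = π_2 · P_{21} and π_2 · P_{23} = π_3 · P_{32}.
From π_1 · 3/7 = π_2 · 1/8: π_2/π_1 = (3/7)/(1/8) = 24/7.
From π_2 · 2/9 = π_3 · 4/7: π_3/π_2 = (2/9)/(4/7) = 7/18.
Take π_1 proportional to 1; then unnormalized π = (1, 24/7, 4/3). Normalize by dividing by the sum 121/21:
  π = (21/121, 72/121, 28/121).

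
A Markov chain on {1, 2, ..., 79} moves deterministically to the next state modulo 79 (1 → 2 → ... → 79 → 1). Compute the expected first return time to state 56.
E[T_56 | X_0 = 56] = 79

The chain cycles deterministically, so starting at state 56 it returns in exactly 79 steps. Equivalently, the stationary distribution is uniform π_j = 1/79 for every state j, so by Kac's formula E[T_56] = 1/π_56 = 79.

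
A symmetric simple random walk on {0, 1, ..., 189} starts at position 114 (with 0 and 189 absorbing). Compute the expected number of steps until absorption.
E[τ | X_0 = 114] = 8550

Let v_k = E[τ | X_0 = k]. Boundary: v_0 = v_189 = 0. Recurrence: v_k = 1 + (v_{k-1} + v_{k+1})/2 for 1 ≤ k ≤ 188. The particular solution to v_k − (v_{k-1} + v_{k+1})/2 = 1 is v_k = −k^2. Adding homogeneous solution A + B k and matching boundaries gives v_k = k (189 − k). Substituting k = 114: v_114 = 114 · 75 = 8550.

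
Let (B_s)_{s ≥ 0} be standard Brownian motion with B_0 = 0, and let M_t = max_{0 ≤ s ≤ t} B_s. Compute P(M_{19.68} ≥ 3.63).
P(M_{19.68} ≥ 3.63) = 2·P(B_{19.68} ≥ 3.63) = 2(1 − Φ(3.63/√19.68)) ≈ 0.4132

By the reflection principle for Brownian motion, P(M_t ≥ a) = 2 · P(B_t ≥ a) for a ≥ 0. Since B_t ~ N(0, t), P(B_t ≥ 3.63) = 1 − Φ(3.63/√t) = 1 − Φ(3.63/√19.68) = 1 − Φ(0.8183). So
  P(M_{19.68} ≥ 3.63) = 2(1 − Φ(0.8183)) ≈ 0.4132.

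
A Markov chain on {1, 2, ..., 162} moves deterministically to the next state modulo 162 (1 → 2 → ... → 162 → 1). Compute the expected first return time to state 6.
E[T_6 | X_0 = 6] = 162

The chain cycles deterministically, so starting at state 6 it returns in exactly 162 steps. Equivalently, the stationary distribution is uniform π_j = 1/162 for every state j, so by Kac's formula E[T_6] = 1/π_6 = 162.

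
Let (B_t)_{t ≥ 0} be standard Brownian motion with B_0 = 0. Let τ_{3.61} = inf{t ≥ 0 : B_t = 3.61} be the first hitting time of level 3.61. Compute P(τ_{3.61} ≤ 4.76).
P(τ_{3.61} ≤ 4.76) = 2(1 − Φ(3.61/√4.76)) = 2(1 − Φ(1.6546)) ≈ 0.0980

By the reflection principle for standard BM, P(τ_b ≤ t) = 2 · P(B_t ≥ b). Since B_t ~ N(0, t), P(B_t ≥ 3.61) = 1 − Φ(3.61/√t) = 1 − Φ(3.61/√4.76) = 1 − Φ(1.6546) ≈ 0.04900. Doubling: P(τ_{3.61} ≤ 4.76) ≈ 2 · 0.04900 = 0.09800 ≈ 0.0980.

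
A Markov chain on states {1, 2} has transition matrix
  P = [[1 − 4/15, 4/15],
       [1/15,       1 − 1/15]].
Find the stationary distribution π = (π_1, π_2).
π_1 = 1/5, π_2 = 4/5

Solve πP = π with π_1 + π_2 = 1. From πP = π: π_1 · (1 − 4/15) + π_2 · 1/15 = π_1 ⇒ π_2 · 1/15 = π_1 · 4/15 ⇒ π_2/π_1 = (4/15)/(1/15) = 4. Together with π_1 + π_2 = 1:
  π_1 = (1/15)/(4/15 + 1/15) = (1/15)/(1/3) = 1/5,
  π_2 = (4/15)/(4/15 + 1/15) = (4/15)/(1/3) = 4/5.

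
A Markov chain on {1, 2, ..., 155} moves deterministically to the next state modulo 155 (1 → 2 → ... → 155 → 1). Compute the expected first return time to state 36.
E[T_36 | X_0 = 36] = 155

The chain cycles deterministically, so starting at state 36 it returns in exactly 155 steps. Equivalently, the stationary distribution is uniform π_j = 1/155 for every state j, so by Kac's formula E[T_36] = 1/π_36 = 155.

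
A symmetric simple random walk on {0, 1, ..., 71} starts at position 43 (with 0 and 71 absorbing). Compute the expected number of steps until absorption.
E[τ | X_0 = 43] = 1204

Let v_k = E[τ | X_0 = k]. Boundary: v_0 = v_71 = 0. Recurrence: v_k = 1 + (v_{k-1} + v_{k+1})/2 for 1 ≤ k ≤ 70. The particular solution to v_k − (v_{k-1} + v_{k+1})/2 = 1 is v_k = −k^2. Adding homogeneous solution A + B k and matching boundaries gives v_k = k (71 − k). Substituting k = 43: v_43 = 43 · 28 = 1204.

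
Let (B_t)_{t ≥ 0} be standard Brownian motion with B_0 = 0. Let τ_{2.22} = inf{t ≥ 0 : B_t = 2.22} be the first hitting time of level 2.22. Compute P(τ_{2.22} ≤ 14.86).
P(τ_{2.22} ≤ 14.86) = 2(1 − Φ(2.22/√14.86)) = 2(1 − Φ(0.5759)) ≈ 0.5647

By the reflection principle for standard BM, P(τ_b ≤ t) = 2 · P(B_t ≥ b). Since B_t ~ N(0, t), P(B_t ≥ 2.22) = 1 − Φ(2.22/√t) = 1 − Φ(2.22/√14.86) = 1 − Φ(0.5759) ≈ 0.28234. Doubling: P(τ_{2.22} ≤ 14.86) ≈ 2 · 0.28234 = 0.56468 ≈ 0.5647.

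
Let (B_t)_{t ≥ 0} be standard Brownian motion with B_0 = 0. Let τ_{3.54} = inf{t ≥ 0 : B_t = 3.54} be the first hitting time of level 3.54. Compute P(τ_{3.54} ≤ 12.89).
P(τ_{3.54} ≤ 12.89) = 2(1 − Φ(3.54/√12.89)) = 2(1 − Φ(0.9860)) ≈ 0.3241

By the reflection principle for standard BM, P(τ_b ≤ t) = 2 · P(B_t ≥ b). Since B_t ~ N(0, t), P(B_t ≥ 3.54) = 1 − Φ(3.54/√t) = 1 − Φ(3.54/√12.89) = 1 − Φ(0.9860) ≈ 0.16207. Doubling: P(τ_{3.54} ≤ 12.89) ≈ 2 · 0.16207 = 0.32414 ≈ 0.3241.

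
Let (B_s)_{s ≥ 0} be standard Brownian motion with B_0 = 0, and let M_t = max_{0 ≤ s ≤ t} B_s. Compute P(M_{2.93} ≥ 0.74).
P(M_{2.93} ≥ 0.74) = 2·P(B_{2.93} ≥ 0.74) = 2(1 − Φ(0.74/√2.93)) ≈ 0.6655

By the reflection principle for Brownian motion, P(M_t ≥ a) = 2 · P(B_t ≥ a) for a ≥ 0. Since B_t ~ N(0, t), P(B_t ≥ 0.74) = 1 − Φ(0.74/√t) = 1 − Φ(0.74/√2.93) = 1 − Φ(0.4323). So
  P(M_{2.93} ≥ 0.74) = 2(1 − Φ(0.4323)) ≈ 0.6655.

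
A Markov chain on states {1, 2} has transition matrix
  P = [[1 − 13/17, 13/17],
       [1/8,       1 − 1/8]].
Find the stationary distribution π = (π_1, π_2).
π_1 = 17/121, π_2 = 104/121

Solve πP = π with π_1 + π_2 = 1. From πP = π: π_1 · (1 − 13/17) + π_2 · 1/8 = π_1 ⇒ π_2 · 1/8 = π_1 · 13/17 ⇒ π_2/π_1 = (13/17)/(1/8) = 104/17. Together with π_1 + π_2 = 1:
  π_1 = (1/8)/(13/17 + 1/8) = (1/8)/(121/136) = 17/121,
  π_2 = (13/17)/(13/17 + 1/8) = (13/17)/(121/136) = 104/121.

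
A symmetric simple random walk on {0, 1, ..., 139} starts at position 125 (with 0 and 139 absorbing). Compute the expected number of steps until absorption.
E[τ | X_0 = 125] = 1750

Let v_k = E[τ | X_0 = k]. Boundary: v_0 = v_139 = 0. Recurrence: v_k = 1 + (v_{k-1} + v_{k+1})/2 for 1 ≤ k ≤ 138. The particular solution to v_k − (v_{k-1} + v_{k+1})/2 = 1 is v_k = −k^2. Adding homogeneous solution A + B k and matching boundaries gives v_k = k (139 − k). Substituting k = 125: v_125 = 125 · 14 = 1750.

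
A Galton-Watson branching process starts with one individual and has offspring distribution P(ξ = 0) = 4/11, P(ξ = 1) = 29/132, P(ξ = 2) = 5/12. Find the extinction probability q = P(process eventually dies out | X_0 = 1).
q = 48/55

The pgf is f(s) = 4/11 + 29/132·s + 5/12·s². The extinction probability q is the smallest fixed point of f in [0, 1]. Setting s = f(s):
  5/12·s² + (29/132 − 1)·s + 4/11 = 0
  5/12·s² − (4/11 + 5/12)·s + 4/11 = 0
which factors as (s − 1)·(5/12·s − 4/11) = 0, giving roots s = 1 and s = (4/11)/(5/12) = 48/55.
Mean offspring μ = 29/132 + 2·5/12 = 139/132 > 1 (supercritical), so q < 1. The extinction probability is the smaller root: q = (4/11)/(5/12) = 48/55.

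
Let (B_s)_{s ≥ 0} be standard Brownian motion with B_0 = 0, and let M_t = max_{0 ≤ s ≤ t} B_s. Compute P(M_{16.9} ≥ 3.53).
P(M_{16.9} ≥ 3.53) = 2·P(B_{16.9} ≥ 3.53) = 2(1 − Φ(3.53/√16.9)) ≈ 0.3905

By the reflection principle for Brownian motion, P(M_t ≥ a) = 2 · P(B_t ≥ a) for a ≥ 0. Since B_t ~ N(0, t), P(B_t ≥ 3.53) = 1 − Φ(3.53/√t) = 1 − Φ(3.53/√16.9) = 1 − Φ(0.8587). So
  P(M_{16.9} ≥ 3.53) = 2(1 − Φ(0.8587)) ≈ 0.3905.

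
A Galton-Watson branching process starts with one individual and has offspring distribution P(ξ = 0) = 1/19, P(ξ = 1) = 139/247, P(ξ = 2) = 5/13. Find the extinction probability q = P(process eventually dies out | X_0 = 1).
q = 13/95

The pgf is f(s) = 1/19 + 139/247·s + 5/13·s². The extinction probability q is the smallest fixed point of f in [0, 1]. Setting s = f(s):
  5/13·s² + (139/247 − 1)·s + 1/19 = 0
  5/13·s² − (1/19 + 5/13)·s + 1/19 = 0
which factors as (s − 1)·(5/13·s − 1/19) = 0, giving roots s = 1 and s = (1/19)/(5/13) = 13/95.
Mean offspring μ = 139/247 + 2·5/13 = 329/247 > 1 (supercritical), so q < 1. The extinction probability is the smaller root: q = (1/19)/(5/13) = 13/95.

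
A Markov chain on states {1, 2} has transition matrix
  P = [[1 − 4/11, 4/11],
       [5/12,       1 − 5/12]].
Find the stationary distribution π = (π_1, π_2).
π_1 = 55/103, π_2 = 48/103

Solve πP = π with π_1 + π_2 = 1. From πP = π: π_1 · (1 − 4/11) + π_2 · 5/12 = π_1 ⇒ π_2 · 5/12 = π_1 · 4/11 ⇒ π_2/π_1 = (4/11)/(5/12) = 48/55. Together with π_1 + π_2 = 1:
  π_1 = (5/12)/(4/11 + 5/12) = (5/12)/(103/132) = 55/103,
  π_2 = (4/11)/(4/11 + 5/12) = (4/11)/(103/132) = 48/103.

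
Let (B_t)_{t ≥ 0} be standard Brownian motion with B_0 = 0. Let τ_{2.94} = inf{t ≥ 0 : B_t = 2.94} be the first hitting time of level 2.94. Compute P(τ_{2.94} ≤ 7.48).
P(τ_{2.94} ≤ 7.48) = 2(1 − Φ(2.94/√7.48)) = 2(1 − Φ(1.0750)) ≈ 0.2824

By the reflection principle for standard BM, P(τ_b ≤ t) = 2 · P(B_t ≥ b). Since B_t ~ N(0, t), P(B_t ≥ 2.94) = 1 − Φ(2.94/√t) = 1 − Φ(2.94/√7.48) = 1 − Φ(1.0750) ≈ 0.14119. Doubling: P(τ_{2.94} ≤ 7.48) ≈ 2 · 0.14119 = 0.28238 ≈ 0.2824.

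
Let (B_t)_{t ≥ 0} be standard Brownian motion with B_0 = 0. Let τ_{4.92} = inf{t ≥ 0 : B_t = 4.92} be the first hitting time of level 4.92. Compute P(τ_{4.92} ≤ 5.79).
P(τ_{4.92} ≤ 5.79) = 2(1 − Φ(4.92/√5.79)) = 2(1 − Φ(2.0447)) ≈ 0.0409

By the reflection principle for standard BM, P(τ_b ≤ t) = 2 · P(B_t ≥ b). Since B_t ~ N(0, t), P(B_t ≥ 4.92) = 1 − Φ(4.92/√t) = 1 − Φ(4.92/√5.79) = 1 − Φ(2.0447) ≈ 0.02044. Doubling: P(τ_{4.92} ≤ 5.79) ≈ 2 · 0.02044 = 0.04088 ≈ 0.0409.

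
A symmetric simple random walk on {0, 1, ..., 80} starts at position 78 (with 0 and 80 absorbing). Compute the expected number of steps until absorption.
E[τ | X_0 = 78] = 156

Let v_k = E[τ | X_0 = k]. Boundary: v_0 = v_80 = 0. Recurrence: v_k = 1 + (v_{k-1} + v_{k+1})/2 for 1 ≤ k ≤ 79. The particular solution to v_k − (v_{k-1} + v_{k+1})/2 = 1 is v_k = −k^2. Adding homogeneous solution A + B k and matching boundaries gives v_k = k (80 − k). Substituting k = 78: v_78 = 78 · 2 = 156.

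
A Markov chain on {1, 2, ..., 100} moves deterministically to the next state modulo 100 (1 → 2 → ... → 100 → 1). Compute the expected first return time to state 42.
E[T_42 | X_0 = 42] = 100

The chain cycles deterministically, so starting at state 42 it returns in exactly 100 steps. Equivalently, the stationary distribution is uniform π_j = 1/100 for every state j, so by Kac's formula E[T_42] = 1/π_42 = 100.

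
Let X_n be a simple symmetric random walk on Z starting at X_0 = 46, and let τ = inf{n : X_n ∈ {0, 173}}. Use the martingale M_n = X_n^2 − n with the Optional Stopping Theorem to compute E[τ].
E[τ] = 5842

M_n = X_n^2 − n is a martingale (since E[X_{n+1}^2 | F_n] = X_n^2 + 1). By OST (τ has finite mean in a bounded region), E[M_τ] = E[M_0] = X_0^2 − 0 = 46^2 = 2116. Also E[M_τ] = E[X_τ^2] − E[τ]. The walk exits at 0 or 173, with P(hit 173 first) = 46/173, so E[X_τ^2] = 173^2 · 46/173 + 0 = 7958. Thus E[τ] = E[X_τ^2] − E[M_τ] = 7958 − 2116 = 5842 = 46(173 − 46) = 5842.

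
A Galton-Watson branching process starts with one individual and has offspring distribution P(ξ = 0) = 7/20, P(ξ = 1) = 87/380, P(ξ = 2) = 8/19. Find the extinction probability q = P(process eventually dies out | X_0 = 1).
q = 133/160

The pgf is f(s) = 7/20 + 87/380·s + 8/19·s². The extinction probability q is the smallest fixed point of f in [0, 1]. Setting s = f(s):
  8/19·s² + (87/380 − 1)·s + 7/20 = 0
  8/19·s² − (7/20 + 8/19)·s + 7/20 = 0
which factors as (s − 1)·(8/19·s − 7/20) = 0, giving roots s = 1 and s = (7/20)/(8/19) = 133/160.
Mean offspring μ = 87/380 + 2·8/19 = 407/380 > 1 (supercritical), so q < 1. The extinction probability is the smaller root: q = (7/20)/(8/19) = 133/160.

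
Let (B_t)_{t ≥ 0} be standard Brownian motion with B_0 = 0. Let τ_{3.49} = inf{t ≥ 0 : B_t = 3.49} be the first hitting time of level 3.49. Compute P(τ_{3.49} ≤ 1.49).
P(τ_{3.49} ≤ 1.49) = 2(1 − Φ(3.49/√1.49)) = 2(1 − Φ(2.8591)) ≈ 0.0042

By the reflection principle for standard BM, P(τ_b ≤ t) = 2 · P(B_t ≥ b). Since B_t ~ N(0, t), P(B_t ≥ 3.49) = 1 − Φ(3.49/√t) = 1 − Φ(3.49/√1.49) = 1 − Φ(2.8591) ≈ 0.00212. Doubling: P(τ_{3.49} ≤ 1.49) ≈ 2 · 0.00212 = 0.00424 ≈ 0.0042.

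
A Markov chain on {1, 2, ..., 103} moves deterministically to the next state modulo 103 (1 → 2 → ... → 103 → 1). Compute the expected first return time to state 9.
E[T_9 | X_0 = 9] = 103

The chain cycles deterministically, so starting at state 9 it returns in exactly 103 steps. Equivalently, the stationary distribution is uniform π_j = 1/103 for every state j, so by Kac's formula E[T_9] = 1/π_9 = 103.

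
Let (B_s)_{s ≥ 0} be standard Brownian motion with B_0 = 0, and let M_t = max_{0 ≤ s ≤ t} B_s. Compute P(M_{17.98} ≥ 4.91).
P(M_{17.98} ≥ 4.91) = 2·P(B_{17.98} ≥ 4.91) = 2(1 − Φ(4.91/√17.98)) ≈ 0.2469

By the reflection principle for Brownian motion, P(M_t ≥ a) = 2 · P(B_t ≥ a) for a ≥ 0. Since B_t ~ N(0, t), P(B_t ≥ 4.91) = 1 − Φ(4.91/√t) = 1 − Φ(4.91/√17.98) = 1 − Φ(1.1579). So
  P(M_{17.98} ≥ 4.91) = 2(1 − Φ(1.1579)) ≈ 0.2469.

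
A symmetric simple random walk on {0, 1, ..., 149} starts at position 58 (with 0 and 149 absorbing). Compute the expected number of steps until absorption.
E[τ | X_0 = 58] = 5278

Let v_k = E[τ | X_0 = k]. Boundary: v_0 = v_149 = 0. Recurrence: v_k = 1 + (v_{k-1} + v_{k+1})/2 for 1 ≤ k ≤ 148. The particular solution to v_k − (v_{k-1} + v_{k+1})/2 = 1 is v_k = −k^2. Adding homogeneous solution A + B k and matching boundaries gives v_k = k (149 − k). Substituting k = 58: v_58 = 58 · 91 = 5278.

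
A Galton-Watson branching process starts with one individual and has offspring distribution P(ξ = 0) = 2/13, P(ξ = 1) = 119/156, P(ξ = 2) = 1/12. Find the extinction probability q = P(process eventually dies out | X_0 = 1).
q = 1

Mean offspring μ = 0·2/13 + 1·119/156 + 2·1/12 = 145/156 ≤ 1. For μ ≤ 1 with offspring not concentrated at 1, the Galton-Watson process goes extinct almost surely, so q = 1.
(Algebraic check: The pgf is f(s) = 2/13 + 119/156·s + 1/12·s². The extinction probability q is the smallest fixed point of f in [0, 1]. Setting s = f(s):
  1/12·s² + (119/156 − 1)·s + 2/13 = 0
  1/12·s² − (2/13 + 1/12)·s + 2/13 = 0
which factors as (s − 1)·(1/12·s − 2/13) = 0, giving roots s = 1 and s = (2/13)/(1/12) = 24/13. Since 24/13 ≥ 1, the smallest root in [0, 1] is s = 1.)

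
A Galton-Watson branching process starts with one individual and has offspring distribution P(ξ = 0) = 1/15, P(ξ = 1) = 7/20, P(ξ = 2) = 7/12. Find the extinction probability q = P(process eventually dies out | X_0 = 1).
q = 4/35

The pgf is f(s) = 1/15 + 7/20·s + 7/12·s². The extinction probability q is the smallest fixed point of f in [0, 1]. Setting s = f(s):
  7/12·s² + (7/20 − 1)·s + 1/15 = 0
  7/12·s² − (1/15 + 7/12)·s + 1/15 = 0
which factors as (s − 1)·(7/12·s − 1/15) = 0, giving roots s = 1 and s = (1/15)/(7/12) = 4/35.
Mean offspring μ = 7/20 + 2·7/12 = 91/60 > 1 (supercritical), so q < 1. The extinction probability is the smaller root: q = (1/15)/(7/12) = 4/35.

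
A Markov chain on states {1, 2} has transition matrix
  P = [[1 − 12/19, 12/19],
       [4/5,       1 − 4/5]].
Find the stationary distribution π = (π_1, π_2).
π_1 = 19/34, π_2 = 15/34

Solve πP = π with π_1 + π_2 = 1. From πP = π: π_1 · (1 − 12/19) + π_2 · 4/5 = π_1 ⇒ π_2 · 4/5 = π_1 · 12/19 ⇒ π_2/π_1 = (12/19)/(4/5) = 15/19. Together with π_1 + π_2 = 1:
  π_1 = (4/5)/(12/19 + 4/5) = (4/5)/(136/95) = 19/34,
  π_2 = (12/19)/(12/19 + 4/5) = (12/19)/(136/95) = 15/34.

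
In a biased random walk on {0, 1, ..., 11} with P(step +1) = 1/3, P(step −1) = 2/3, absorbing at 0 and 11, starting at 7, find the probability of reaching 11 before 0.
P(hit 11 before 0) = (1 − (2)^7) / (1 − (2)^11) = 127/2047

Let u_k denote P(reach 11 before 0 | start at k). Boundary: u_0 = 0, u_11 = 1. Recurrence: u_k = 1/3·u_{k+1} + 2/3·u_{k-1} for 1 ≤ k ≤ 10. Try u_k = A + B·r^k with r = q/p = (2/3)/(1/3) = 2. Substitution satisfies the recurrence; boundary conditions give:
  u_k = (1 − r^k) / (1 − r^N) = (1 − (2)^7) / (1 − (2)^11) = 127/2047.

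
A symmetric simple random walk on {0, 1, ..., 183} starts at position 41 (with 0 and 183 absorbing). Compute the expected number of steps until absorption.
E[τ | X_0 = 41] = 5822

Let v_k = E[τ | X_0 = k]. Boundary: v_0 = v_183 = 0. Recurrence: v_k = 1 + (v_{k-1} + v_{k+1})/2 for 1 ≤ k ≤ 182. The particular solution to v_k − (v_{k-1} + v_{k+1})/2 = 1 is v_k = −k^2. Adding homogeneous solution A + B k and matching boundaries gives v_k = k (183 − k). Substituting k = 41: v_41 = 41 · 142 = 5822.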